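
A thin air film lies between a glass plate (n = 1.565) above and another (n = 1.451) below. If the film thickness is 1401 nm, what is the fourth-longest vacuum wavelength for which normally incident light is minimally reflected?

701 nm

Ray reflecting at the top interface goes from n = 1.565 toward n = 1.0: no phase shift.
At the lower boundary (n = 1.0 to n = 1.451) the reflected ray undergoes a half-wave phase shift.
Exactly one π shift → a net half-wave offset.
With one net inversion, destructive interference in reflection requires 2 n t = m λ.
λ = 2 n t / m. The fourth-longest wavelength is m = 4: λ = 2 × 1.0 × 1401 / 4.00 = 701 nm.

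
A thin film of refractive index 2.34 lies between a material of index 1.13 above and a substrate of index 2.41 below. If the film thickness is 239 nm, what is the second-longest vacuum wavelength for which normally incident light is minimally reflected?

At the upper boundary (n = 1.13 to n = 2.34) the reflected ray undergoes a half-wave phase shift.
Bottom surface (2.34 → 2.41): reflection off a higher-index medium gives a half-wave phase shift.
Zero or two π shifts → no net half-wave offset.
So the condition for destructive reflection is 2 n t = (m + ½) λ.
λ = 2 n t / (m + ½). The second-longest wavelength is m = 1: λ = 2 × 2.34 × 239 / 1.50 = 746 nm.

746 nm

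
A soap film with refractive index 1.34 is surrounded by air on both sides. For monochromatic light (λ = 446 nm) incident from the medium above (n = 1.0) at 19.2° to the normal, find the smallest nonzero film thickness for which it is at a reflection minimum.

172 nm

Top surface (1.0 → 1.34): reflection off a higher-index medium gives a half-wave phase shift.
Bottom surface (1.34 → 1.0): reflection off a lower-index medium gives no phase shift.
The two reflections differ by half a wavelength.
So the condition for destructive reflection is 2 n t cos θ_r = m λ.
Snell's law: 1.0 sin 19.2° = 1.34 sin θ_r → sin θ_r = 0.245, cos θ_r = 0.969.
Minimum nonzero at m = 1: t = λ / (2 n cos θ_r) = 446 / (2 × 1.34 × 0.969) = 172 nm.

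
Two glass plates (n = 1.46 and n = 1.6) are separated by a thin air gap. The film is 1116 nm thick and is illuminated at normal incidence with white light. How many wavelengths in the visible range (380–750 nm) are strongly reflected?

3

At the upper boundary (n = 1.46 to n = 1.0) the reflected ray undergoes no phase shift.
Bottom surface (1.0 → 1.6): reflection off a higher-index medium gives a half-wave phase shift.
Net: one phase inversion between the two reflected rays.
With one net inversion, constructive interference in reflection requires 2 n t = (m + ½) λ.
λ = 2 n t / (m + ½) = 2232 / (m + ½) nm.
m=2: 893 nm (IR); m=3: 638 nm (visible); m=4: 496 nm (visible); m=5: 406 nm (visible); m=6: 343 nm (UV).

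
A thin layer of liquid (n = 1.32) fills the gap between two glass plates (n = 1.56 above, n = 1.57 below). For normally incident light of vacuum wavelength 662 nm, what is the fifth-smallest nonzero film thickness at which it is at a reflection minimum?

1254 nm

Ray reflecting at the top interface goes from n = 1.56 toward n = 1.32: no phase shift.
Ray reflecting at the bottom interface goes from n = 1.32 toward n = 1.57: a half-wave phase shift.
The two reflections differ by half a wavelength.
So the condition for destructive reflection is 2 n t = m λ.
The fifth-smallest nonzero thickness corresponds to m = 5: t = m λ / (2 n) = 5.00 × 662 / (2 × 1.32) = 1254 nm.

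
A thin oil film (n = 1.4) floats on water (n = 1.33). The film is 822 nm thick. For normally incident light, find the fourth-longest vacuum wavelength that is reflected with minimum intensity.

Top surface (1.0 → 1.4): reflection off a higher-index medium gives a half-wave phase shift.
Bottom surface (1.4 → 1.33): reflection off a lower-index medium gives no phase shift.
Exactly one π shift → a net half-wave offset.
With one net inversion, destructive interference in reflection requires 2 n t = m λ.
λ = 2 n t / m. The fourth-longest wavelength is m = 4: λ = 2 × 1.4 × 822 / 4.00 = 575 nm.

575 nm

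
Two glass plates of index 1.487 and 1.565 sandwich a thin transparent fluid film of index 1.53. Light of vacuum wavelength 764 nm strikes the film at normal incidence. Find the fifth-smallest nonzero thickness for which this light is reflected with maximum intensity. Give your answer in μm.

1.25 μm

Ray reflecting at the top interface goes from n = 1.487 toward n = 1.53: a half-wave phase shift.
At the lower boundary (n = 1.53 to n = 1.565) the reflected ray undergoes a half-wave phase shift.
The two reflections carry the same phase change, so no net offset.
So the condition for constructive reflection is 2 n t = m λ.
The fifth-smallest nonzero thickness corresponds to m = 5: t = m λ / (2 n) = 5.00 × 764 / (2 × 1.53) = 1248 nm.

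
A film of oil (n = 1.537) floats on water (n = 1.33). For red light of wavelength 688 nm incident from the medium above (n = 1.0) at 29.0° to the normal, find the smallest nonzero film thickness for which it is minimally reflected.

236 nm

Top surface (1.0 → 1.537): reflection off a higher-index medium gives a half-wave phase shift.
Ray reflecting at the bottom interface goes from n = 1.537 toward n = 1.33: no phase shift.
Exactly one π shift → a net half-wave offset.
With one net inversion, destructive interference in reflection requires 2 n t cos θ_r = m λ.
Snell's law: 1.0 sin 29.0° = 1.537 sin θ_r → sin θ_r = 0.315, cos θ_r = 0.949.
Minimum nonzero at m = 1: t = λ / (2 n cos θ_r) = 688 / (2 × 1.537 × 0.949) = 236 nm.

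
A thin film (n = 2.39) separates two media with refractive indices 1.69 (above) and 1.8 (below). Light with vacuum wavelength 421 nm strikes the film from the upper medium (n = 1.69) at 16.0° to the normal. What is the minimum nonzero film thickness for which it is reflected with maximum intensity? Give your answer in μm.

Ray reflecting at the top interface goes from n = 1.69 toward n = 2.39: a half-wave phase shift.
Ray reflecting at the bottom interface goes from n = 2.39 toward n = 1.8: no phase shift.
Exactly one π shift → a net half-wave offset.
So the condition for constructive reflection is 2 n t cos θ_r = (m + ½) λ.
Snell's law: 1.69 sin 16.0° = 2.39 sin θ_r → sin θ_r = 0.195, cos θ_r = 0.981.
Minimum at m = 0: t = λ / (4 n cos θ_r) = 421 / (4 × 2.39 × 0.981) = 44.9 nm.

0.0449 μm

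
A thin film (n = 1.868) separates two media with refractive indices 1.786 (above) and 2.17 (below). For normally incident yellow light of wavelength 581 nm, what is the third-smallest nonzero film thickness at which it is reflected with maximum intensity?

Top surface (1.786 → 1.868): reflection off a higher-index medium gives a half-wave phase shift.
Ray reflecting at the bottom interface goes from n = 1.868 toward n = 2.17: a half-wave phase shift.
Zero or two π shifts → no net half-wave offset.
So the condition for constructive reflection is 2 n t = m λ.
The third-smallest nonzero thickness corresponds to m = 3: t = m λ / (2 n) = 3.00 × 581 / (2 × 1.868) = 467 nm.

467 nm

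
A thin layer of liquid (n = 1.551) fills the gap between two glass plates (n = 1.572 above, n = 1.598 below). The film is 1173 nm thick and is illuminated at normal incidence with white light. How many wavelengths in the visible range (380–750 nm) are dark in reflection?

Top surface (1.572 → 1.551): reflection off a lower-index medium gives no phase shift.
At the lower boundary (n = 1.551 to n = 1.598) the reflected ray undergoes a half-wave phase shift.
Exactly one π shift → a net half-wave offset.
With one net inversion, destructive interference in reflection requires 2 n t = m λ.
λ = 2 n t / m = 3639 / m nm.
m=4: 910 nm (IR); m=5: 728 nm (visible); m=6: 606 nm (visible); m=7: 520 nm (visible); m=8: 455 nm (visible); m=9: 404 nm (visible); m=10: 364 nm (UV).

5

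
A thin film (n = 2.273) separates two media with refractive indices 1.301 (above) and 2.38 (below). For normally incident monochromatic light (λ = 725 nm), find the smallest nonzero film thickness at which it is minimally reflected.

At the upper boundary (n = 1.301 to n = 2.273) the reflected ray undergoes a half-wave phase shift.
At the lower boundary (n = 2.273 to n = 2.38) the reflected ray undergoes a half-wave phase shift.
Zero or two π shifts → no net half-wave offset.
So the condition for destructive reflection is 2 n t = (m + ½) λ.
Minimum at m = 0: t = λ / (4 n) = 725 / (4 × 2.273) = 79.7 nm.

79.7 nm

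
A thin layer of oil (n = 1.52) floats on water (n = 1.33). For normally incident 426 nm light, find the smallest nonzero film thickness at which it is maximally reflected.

At the upper boundary (n = 1.0 to n = 1.52) the reflected ray undergoes a half-wave phase shift.
At the lower boundary (n = 1.52 to n = 1.33) the reflected ray undergoes no phase shift.
Net: one phase inversion between the two reflected rays.
So the condition for constructive reflection is 2 n t = (m + ½) λ.
Minimum at m = 0: t = λ / (4 n) = 426 / (4 × 1.52) = 70.1 nm.

70.1 nm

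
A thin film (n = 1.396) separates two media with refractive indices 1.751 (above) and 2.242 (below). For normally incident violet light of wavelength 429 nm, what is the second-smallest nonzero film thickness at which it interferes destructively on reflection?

307 nm

Top surface (1.751 → 1.396): reflection off a lower-index medium gives no phase shift.
At the lower boundary (n = 1.396 to n = 2.242) the reflected ray undergoes a half-wave phase shift.
Net: one phase inversion between the two reflected rays.
With one net inversion, destructive interference in reflection requires 2 n t = m λ.
The second-smallest nonzero thickness corresponds to m = 2: t = m λ / (2 n) = 2.00 × 429 / (2 × 1.396) = 307 nm.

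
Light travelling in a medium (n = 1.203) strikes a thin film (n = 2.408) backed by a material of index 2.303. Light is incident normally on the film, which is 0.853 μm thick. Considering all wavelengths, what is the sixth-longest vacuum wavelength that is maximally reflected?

Top surface (1.203 → 2.408): reflection off a higher-index medium gives a half-wave phase shift.
Ray reflecting at the bottom interface goes from n = 2.408 toward n = 2.303: no phase shift.
The two reflections differ by half a wavelength.
With one net inversion, constructive interference in reflection requires 2 n t = (m + ½) λ.
λ = 2 n t / (m + ½). The sixth-longest wavelength is m = 5: λ = 2 × 2.408 × 853 / 5.50 = 747 nm.

747 nm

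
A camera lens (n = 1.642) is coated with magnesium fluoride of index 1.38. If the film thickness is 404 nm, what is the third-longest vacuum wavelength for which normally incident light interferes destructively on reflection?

At the upper boundary (n = 1.0 to n = 1.38) the reflected ray undergoes a half-wave phase shift.
Ray reflecting at the bottom interface goes from n = 1.38 toward n = 1.642: a half-wave phase shift.
Zero or two π shifts → no net half-wave offset.
For minimum reflection here: 2 n t = (m + ½) λ.
λ = 2 n t / (m + ½). The third-longest wavelength is m = 2: λ = 2 × 1.38 × 404 / 2.50 = 446 nm.

446 nm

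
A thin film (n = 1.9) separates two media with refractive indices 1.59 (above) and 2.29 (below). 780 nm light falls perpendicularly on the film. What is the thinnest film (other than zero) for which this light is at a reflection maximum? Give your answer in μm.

0.205 μm

At the upper boundary (n = 1.59 to n = 1.9) the reflected ray undergoes a half-wave phase shift.
At the lower boundary (n = 1.9 to n = 2.29) the reflected ray undergoes a half-wave phase shift.
Zero or two π shifts → no net half-wave offset.
So the condition for constructive reflection is 2 n t = m λ.
Minimum nonzero at m = 1: t = λ / (2 n) = 780 / (2 × 1.9) = 205 nm.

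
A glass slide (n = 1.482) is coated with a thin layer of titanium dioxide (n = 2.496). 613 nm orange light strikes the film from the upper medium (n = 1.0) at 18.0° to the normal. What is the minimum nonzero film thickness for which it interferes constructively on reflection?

61.9 nm

Top surface (1.0 → 2.496): reflection off a higher-index medium gives a half-wave phase shift.
At the lower boundary (n = 2.496 to n = 1.482) the reflected ray undergoes no phase shift.
The two reflections differ by half a wavelength.
For bright reflection here: 2 n t cos θ_r = (m + ½) λ.
Snell's law: 1.0 sin 18.0° = 2.496 sin θ_r → sin θ_r = 0.124, cos θ_r = 0.992.
Minimum at m = 0: t = λ / (4 n cos θ_r) = 613 / (4 × 2.496 × 0.992) = 61.9 nm.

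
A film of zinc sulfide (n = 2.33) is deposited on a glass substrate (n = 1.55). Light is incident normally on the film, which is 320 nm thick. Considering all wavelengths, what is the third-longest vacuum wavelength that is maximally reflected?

596 nm

Ray reflecting at the top interface goes from n = 1.0 toward n = 2.33: a half-wave phase shift.
Bottom surface (2.33 → 1.55): reflection off a lower-index medium gives no phase shift.
Net: one phase inversion between the two reflected rays.
With one net inversion, constructive interference in reflection requires 2 n t = (m + ½) λ.
λ = 2 n t / (m + ½). The third-longest wavelength is m = 2: λ = 2 × 2.33 × 320 / 2.50 = 596 nm.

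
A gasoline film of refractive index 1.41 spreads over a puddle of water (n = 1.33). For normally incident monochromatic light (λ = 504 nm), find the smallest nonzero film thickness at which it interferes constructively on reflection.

At the upper boundary (n = 1.0 to n = 1.41) the reflected ray undergoes a half-wave phase shift.
Bottom surface (1.41 → 1.33): reflection off a lower-index medium gives no phase shift.
Exactly one π shift → a net half-wave offset.
With one net inversion, constructive interference in reflection requires 2 n t = (m + ½) λ.
Minimum at m = 0: t = λ / (4 n) = 504 / (4 × 1.41) = 89.4 nm.

89.4 nm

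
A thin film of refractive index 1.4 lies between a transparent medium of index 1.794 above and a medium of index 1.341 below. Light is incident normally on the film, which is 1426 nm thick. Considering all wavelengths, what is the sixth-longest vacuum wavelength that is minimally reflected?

Top surface (1.794 → 1.4): reflection off a lower-index medium gives no phase shift.
Ray reflecting at the bottom interface goes from n = 1.4 toward n = 1.341: no phase shift.
Net: no relative phase inversion (both shifts match).
For minimum reflection here: 2 n t = (m + ½) λ.
λ = 2 n t / (m + ½). The sixth-longest wavelength is m = 5: λ = 2 × 1.4 × 1426 / 5.50 = 726 nm.

726 nm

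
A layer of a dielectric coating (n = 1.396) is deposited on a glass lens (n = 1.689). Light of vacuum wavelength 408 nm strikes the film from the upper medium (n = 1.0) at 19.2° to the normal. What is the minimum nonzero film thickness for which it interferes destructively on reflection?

Ray reflecting at the top interface goes from n = 1.0 toward n = 1.396: a half-wave phase shift.
Ray reflecting at the bottom interface goes from n = 1.396 toward n = 1.689: a half-wave phase shift.
The two reflections carry the same phase change, so no net offset.
With no net inversion, destructive interference in reflection requires 2 n t cos θ_r = (m + ½) λ.
Snell's law: 1.0 sin 19.2° = 1.396 sin θ_r → sin θ_r = 0.236, cos θ_r = 0.972.
Minimum at m = 0: t = λ / (4 n cos θ_r) = 408 / (4 × 1.396 × 0.972) = 75.2 nm.

75.2 nm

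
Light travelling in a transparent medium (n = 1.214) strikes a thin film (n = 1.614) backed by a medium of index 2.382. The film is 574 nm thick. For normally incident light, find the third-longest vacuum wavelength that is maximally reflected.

618 nm

Top surface (1.214 → 1.614): reflection off a higher-index medium gives a half-wave phase shift.
Bottom surface (1.614 → 2.382): reflection off a higher-index medium gives a half-wave phase shift.
Net: no relative phase inversion (both shifts match).
With no net inversion, constructive interference in reflection requires 2 n t = m λ.
λ = 2 n t / m. The third-longest wavelength is m = 3: λ = 2 × 1.614 × 574 / 3.00 = 618 nm.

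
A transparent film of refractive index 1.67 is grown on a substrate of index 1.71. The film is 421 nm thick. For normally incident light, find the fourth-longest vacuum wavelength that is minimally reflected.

402 nm

Ray reflecting at the top interface goes from n = 1.0 toward n = 1.67: a half-wave phase shift.
At the lower boundary (n = 1.67 to n = 1.71) the reflected ray undergoes a half-wave phase shift.
Net: no relative phase inversion (both shifts match).
With no net inversion, destructive interference in reflection requires 2 n t = (m + ½) λ.
λ = 2 n t / (m + ½). The fourth-longest wavelength is m = 3: λ = 2 × 1.67 × 421 / 3.50 = 402 nm.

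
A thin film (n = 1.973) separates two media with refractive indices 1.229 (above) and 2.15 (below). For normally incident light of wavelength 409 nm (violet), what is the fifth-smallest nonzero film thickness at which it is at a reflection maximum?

Ray reflecting at the top interface goes from n = 1.229 toward n = 1.973: a half-wave phase shift.
At the lower boundary (n = 1.973 to n = 2.15) the reflected ray undergoes a half-wave phase shift.
The two reflections carry the same phase change, so no net offset.
With no net inversion, constructive interference in reflection requires 2 n t = m λ.
The fifth-smallest nonzero thickness corresponds to m = 5: t = m λ / (2 n) = 5.00 × 409 / (2 × 1.973) = 518 nm.

518 nm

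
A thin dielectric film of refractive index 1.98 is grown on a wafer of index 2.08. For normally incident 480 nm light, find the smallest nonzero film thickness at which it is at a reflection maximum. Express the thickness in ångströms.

1212 Å

Top surface (1.0 → 1.98): reflection off a higher-index medium gives a half-wave phase shift.
At the lower boundary (n = 1.98 to n = 2.08) the reflected ray undergoes a half-wave phase shift.
Zero or two π shifts → no net half-wave offset.
With no net inversion, constructive interference in reflection requires 2 n t = m λ.
Minimum nonzero at m = 1: t = λ / (2 n) = 480 / (2 × 1.98) = 121 nm.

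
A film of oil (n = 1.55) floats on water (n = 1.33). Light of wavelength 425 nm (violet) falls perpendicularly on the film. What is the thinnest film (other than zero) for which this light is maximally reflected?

68.5 nm

At the upper boundary (n = 1.0 to n = 1.55) the reflected ray undergoes a half-wave phase shift.
Bottom surface (1.55 → 1.33): reflection off a lower-index medium gives no phase shift.
The two reflections differ by half a wavelength.
So the condition for constructive reflection is 2 n t = (m + ½) λ.
Minimum at m = 0: t = λ / (4 n) = 425 / (4 × 1.55) = 68.5 nm.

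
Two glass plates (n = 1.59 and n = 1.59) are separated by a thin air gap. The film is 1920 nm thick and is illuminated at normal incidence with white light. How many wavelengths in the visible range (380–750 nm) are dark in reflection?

At the upper boundary (n = 1.59 to n = 1.0) the reflected ray undergoes no phase shift.
Bottom surface (1.0 → 1.59): reflection off a higher-index medium gives a half-wave phase shift.
Net: one phase inversion between the two reflected rays.
With one net inversion, destructive interference in reflection requires 2 n t = m λ.
λ = 2 n t / m = 3840 / m nm.
m=5: 768 nm (IR); m=6: 640 nm (visible); m=7: 549 nm (visible); m=8: 480 nm (visible); m=9: 427 nm (visible); m=10: 384 nm (visible); m=11: 349 nm (UV).

5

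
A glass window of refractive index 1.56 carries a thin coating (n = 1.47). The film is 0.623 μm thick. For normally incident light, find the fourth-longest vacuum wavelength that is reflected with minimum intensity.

At the upper boundary (n = 1.0 to n = 1.47) the reflected ray undergoes a half-wave phase shift.
At the lower boundary (n = 1.47 to n = 1.56) the reflected ray undergoes a half-wave phase shift.
The two reflections carry the same phase change, so no net offset.
For dark reflection here: 2 n t = (m + ½) λ.
λ = 2 n t / (m + ½). The fourth-longest wavelength is m = 3: λ = 2 × 1.47 × 623 / 3.50 = 523 nm.

523 nm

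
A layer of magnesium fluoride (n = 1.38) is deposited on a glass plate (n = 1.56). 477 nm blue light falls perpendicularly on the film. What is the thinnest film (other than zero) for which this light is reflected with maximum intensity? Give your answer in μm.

0.173 μm

Top surface (1.0 → 1.38): reflection off a higher-index medium gives a half-wave phase shift.
Bottom surface (1.38 → 1.56): reflection off a higher-index medium gives a half-wave phase shift.
Zero or two π shifts → no net half-wave offset.
With no net inversion, constructive interference in reflection requires 2 n t = m λ.
Minimum nonzero at m = 1: t = λ / (2 n) = 477 / (2 × 1.38) = 173 nm.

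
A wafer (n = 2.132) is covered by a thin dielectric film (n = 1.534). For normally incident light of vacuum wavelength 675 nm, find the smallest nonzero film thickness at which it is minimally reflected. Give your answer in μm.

Ray reflecting at the top interface goes from n = 1.0 toward n = 1.534: a half-wave phase shift.
Ray reflecting at the bottom interface goes from n = 1.534 toward n = 2.132: a half-wave phase shift.
Zero or two π shifts → no net half-wave offset.
With no net inversion, destructive interference in reflection requires 2 n t = (m + ½) λ.
Minimum at m = 0: t = λ / (4 n) = 675 / (4 × 1.534) = 110 nm.

0.110 μm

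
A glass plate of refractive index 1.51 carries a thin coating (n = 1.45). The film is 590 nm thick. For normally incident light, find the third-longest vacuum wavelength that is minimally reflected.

Ray reflecting at the top interface goes from n = 1.0 toward n = 1.45: a half-wave phase shift.
At the lower boundary (n = 1.45 to n = 1.51) the reflected ray undergoes a half-wave phase shift.
The two reflections carry the same phase change, so no net offset.
For dark reflection here: 2 n t = (m + ½) λ.
λ = 2 n t / (m + ½). The third-longest wavelength is m = 2: λ = 2 × 1.45 × 590 / 2.50 = 684 nm.

684 nm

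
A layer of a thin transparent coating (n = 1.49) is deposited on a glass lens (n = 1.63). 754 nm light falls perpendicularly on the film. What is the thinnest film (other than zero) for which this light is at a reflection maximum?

253 nm

Ray reflecting at the top interface goes from n = 1.0 toward n = 1.49: a half-wave phase shift.
Ray reflecting at the bottom interface goes from n = 1.49 toward n = 1.63: a half-wave phase shift.
The two reflections carry the same phase change, so no net offset.
For strong reflection here: 2 n t = m λ.
Minimum nonzero at m = 1: t = λ / (2 n) = 754 / (2 × 1.49) = 253 nm.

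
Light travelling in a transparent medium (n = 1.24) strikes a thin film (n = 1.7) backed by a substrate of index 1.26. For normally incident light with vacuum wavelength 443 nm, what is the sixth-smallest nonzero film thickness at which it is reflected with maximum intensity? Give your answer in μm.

0.717 μm

Ray reflecting at the top interface goes from n = 1.24 toward n = 1.7: a half-wave phase shift.
At the lower boundary (n = 1.7 to n = 1.26) the reflected ray undergoes no phase shift.
Net: one phase inversion between the two reflected rays.
So the condition for constructive reflection is 2 n t = (m + ½) λ.
The sixth-smallest nonzero thickness corresponds to m = 5: t = (m + ½) λ / (2 n) = 5.50 × 443 / (2 × 1.7) = 717 nm.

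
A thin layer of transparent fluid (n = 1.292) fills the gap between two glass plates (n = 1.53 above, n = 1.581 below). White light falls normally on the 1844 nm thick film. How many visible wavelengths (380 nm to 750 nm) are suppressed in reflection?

6

Top surface (1.53 → 1.292): reflection off a lower-index medium gives no phase shift.
At the lower boundary (n = 1.292 to n = 1.581) the reflected ray undergoes a half-wave phase shift.
Exactly one π shift → a net half-wave offset.
With one net inversion, destructive interference in reflection requires 2 n t = m λ.
λ = 2 n t / m = 4765 / m nm.
m=6: 794 nm (IR); m=7: 681 nm (visible); m=8: 596 nm (visible); m=9: 529 nm (visible); m=10: 476 nm (visible); m=11: 433 nm (visible); m=12: 397 nm (visible); m=13: 367 nm (UV).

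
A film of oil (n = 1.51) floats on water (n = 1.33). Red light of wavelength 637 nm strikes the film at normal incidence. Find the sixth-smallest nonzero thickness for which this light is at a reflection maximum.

At the upper boundary (n = 1.0 to n = 1.51) the reflected ray undergoes a half-wave phase shift.
At the lower boundary (n = 1.51 to n = 1.33) the reflected ray undergoes no phase shift.
Net: one phase inversion between the two reflected rays.
For strong reflection here: 2 n t = (m + ½) λ.
The sixth-smallest nonzero thickness corresponds to m = 5: t = (m + ½) λ / (2 n) = 5.50 × 637 / (2 × 1.51) = 1160 nm.

1160 nm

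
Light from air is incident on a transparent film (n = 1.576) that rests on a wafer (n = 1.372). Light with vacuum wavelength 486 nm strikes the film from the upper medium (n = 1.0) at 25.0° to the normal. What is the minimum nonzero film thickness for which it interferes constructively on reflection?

Ray reflecting at the top interface goes from n = 1.0 toward n = 1.576: a half-wave phase shift.
At the lower boundary (n = 1.576 to n = 1.372) the reflected ray undergoes no phase shift.
Net: one phase inversion between the two reflected rays.
With one net inversion, constructive interference in reflection requires 2 n t cos θ_r = (m + ½) λ.
Snell's law: 1.0 sin 25.0° = 1.576 sin θ_r → sin θ_r = 0.268, cos θ_r = 0.963.
Minimum at m = 0: t = λ / (4 n cos θ_r) = 486 / (4 × 1.576 × 0.963) = 80.0 nm.

80.0 nm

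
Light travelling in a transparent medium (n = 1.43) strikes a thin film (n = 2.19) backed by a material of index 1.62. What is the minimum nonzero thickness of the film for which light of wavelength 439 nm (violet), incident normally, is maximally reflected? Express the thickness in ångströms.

At the upper boundary (n = 1.43 to n = 2.19) the reflected ray undergoes a half-wave phase shift.
Ray reflecting at the bottom interface goes from n = 2.19 toward n = 1.62: no phase shift.
Exactly one π shift → a net half-wave offset.
For bright reflection here: 2 n t = (m + ½) λ.
Minimum at m = 0: t = λ / (4 n) = 439 / (4 × 2.19) = 50.1 nm.

501 Å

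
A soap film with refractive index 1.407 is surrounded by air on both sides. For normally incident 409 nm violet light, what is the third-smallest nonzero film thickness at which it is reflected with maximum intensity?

Top surface (1.0 → 1.407): reflection off a higher-index medium gives a half-wave phase shift.
Ray reflecting at the bottom interface goes from n = 1.407 toward n = 1.0: no phase shift.
The two reflections differ by half a wavelength.
For maximum reflection here: 2 n t = (m + ½) λ.
The third-smallest nonzero thickness corresponds to m = 2: t = (m + ½) λ / (2 n) = 2.50 × 409 / (2 × 1.407) = 363 nm.

363 nm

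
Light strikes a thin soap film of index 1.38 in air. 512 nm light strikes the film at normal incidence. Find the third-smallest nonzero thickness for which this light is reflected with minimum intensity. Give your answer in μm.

At the upper boundary (n = 1.0 to n = 1.38) the reflected ray undergoes a half-wave phase shift.
At the lower boundary (n = 1.38 to n = 1.0) the reflected ray undergoes no phase shift.
Net: one phase inversion between the two reflected rays.
So the condition for destructive reflection is 2 n t = m λ.
The third-smallest nonzero thickness corresponds to m = 3: t = m λ / (2 n) = 3.00 × 512 / (2 × 1.38) = 557 nm.

0.557 μm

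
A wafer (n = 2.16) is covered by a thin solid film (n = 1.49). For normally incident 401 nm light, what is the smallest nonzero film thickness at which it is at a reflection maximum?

Top surface (1.0 → 1.49): reflection off a higher-index medium gives a half-wave phase shift.
Ray reflecting at the bottom interface goes from n = 1.49 toward n = 2.16: a half-wave phase shift.
Net: no relative phase inversion (both shifts match).
So the condition for constructive reflection is 2 n t = m λ.
The smallest nonzero thickness corresponds to m = 1: t = m λ / (2 n) = 1.00 × 401 / (2 × 1.49) = 135 nm.

135 nm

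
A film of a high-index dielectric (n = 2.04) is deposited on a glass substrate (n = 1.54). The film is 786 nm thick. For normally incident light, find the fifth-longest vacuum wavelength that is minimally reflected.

641 nm

Top surface (1.0 → 2.04): reflection off a higher-index medium gives a half-wave phase shift.
Ray reflecting at the bottom interface goes from n = 2.04 toward n = 1.54: no phase shift.
Net: one phase inversion between the two reflected rays.
So the condition for destructive reflection is 2 n t = m λ.
λ = 2 n t / m. The fifth-longest wavelength is m = 5: λ = 2 × 2.04 × 786 / 5.00 = 641 nm.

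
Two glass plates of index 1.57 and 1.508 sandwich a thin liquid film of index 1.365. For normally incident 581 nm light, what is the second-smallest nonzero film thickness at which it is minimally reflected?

426 nm

Top surface (1.57 → 1.365): reflection off a lower-index medium gives no phase shift.
Bottom surface (1.365 → 1.508): reflection off a higher-index medium gives a half-wave phase shift.
Exactly one π shift → a net half-wave offset.
With one net inversion, destructive interference in reflection requires 2 n t = m λ.
The second-smallest nonzero thickness corresponds to m = 2: t = m λ / (2 n) = 2.00 × 581 / (2 × 1.365) = 426 nm.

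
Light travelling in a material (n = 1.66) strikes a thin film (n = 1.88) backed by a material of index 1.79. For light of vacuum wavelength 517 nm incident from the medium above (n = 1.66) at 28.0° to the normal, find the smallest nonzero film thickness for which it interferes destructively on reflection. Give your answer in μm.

At the upper boundary (n = 1.66 to n = 1.88) the reflected ray undergoes a half-wave phase shift.
Ray reflecting at the bottom interface goes from n = 1.88 toward n = 1.79: no phase shift.
Net: one phase inversion between the two reflected rays.
For dark reflection here: 2 n t cos θ_r = m λ.
Snell's law: 1.66 sin 28.0° = 1.88 sin θ_r → sin θ_r = 0.415, cos θ_r = 0.910.
Minimum nonzero at m = 1: t = λ / (2 n cos θ_r) = 517 / (2 × 1.88 × 0.910) = 151 nm.

0.151 μm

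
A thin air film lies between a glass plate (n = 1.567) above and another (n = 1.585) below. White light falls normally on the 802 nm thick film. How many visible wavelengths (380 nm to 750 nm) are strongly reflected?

2

Ray reflecting at the top interface goes from n = 1.567 toward n = 1.0: no phase shift.
Ray reflecting at the bottom interface goes from n = 1.0 toward n = 1.585: a half-wave phase shift.
The two reflections differ by half a wavelength.
With one net inversion, constructive interference in reflection requires 2 n t = (m + ½) λ.
λ = 2 n t / (m + ½) = 1604 / (m + ½) nm.
m=1: 1069 nm (IR); m=2: 642 nm (visible); m=3: 458 nm (visible); m=4: 356 nm (UV).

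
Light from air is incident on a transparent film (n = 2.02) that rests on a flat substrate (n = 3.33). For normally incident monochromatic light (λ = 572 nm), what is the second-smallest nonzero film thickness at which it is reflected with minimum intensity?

212 nm

At the upper boundary (n = 1.0 to n = 2.02) the reflected ray undergoes a half-wave phase shift.
Ray reflecting at the bottom interface goes from n = 2.02 toward n = 3.33: a half-wave phase shift.
Net: no relative phase inversion (both shifts match).
For weak reflection here: 2 n t = (m + ½) λ.
The second-smallest nonzero thickness corresponds to m = 1: t = (m + ½) λ / (2 n) = 1.50 × 572 / (2 × 2.02) = 212 nm.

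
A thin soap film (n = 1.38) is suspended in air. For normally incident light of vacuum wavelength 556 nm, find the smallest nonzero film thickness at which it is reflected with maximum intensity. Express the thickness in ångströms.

1007 Å

At the upper boundary (n = 1.0 to n = 1.38) the reflected ray undergoes a half-wave phase shift.
Ray reflecting at the bottom interface goes from n = 1.38 toward n = 1.0: no phase shift.
The two reflections differ by half a wavelength.
With one net inversion, constructive interference in reflection requires 2 n t = (m + ½) λ.
Minimum at m = 0: t = λ / (4 n) = 556 / (4 × 1.38) = 101 nm.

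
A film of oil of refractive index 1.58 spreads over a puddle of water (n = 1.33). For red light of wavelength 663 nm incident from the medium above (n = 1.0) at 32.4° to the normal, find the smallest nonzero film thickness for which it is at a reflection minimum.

Ray reflecting at the top interface goes from n = 1.0 toward n = 1.58: a half-wave phase shift.
Ray reflecting at the bottom interface goes from n = 1.58 toward n = 1.33: no phase shift.
The two reflections differ by half a wavelength.
With one net inversion, destructive interference in reflection requires 2 n t cos θ_r = m λ.
Snell's law: 1.0 sin 32.4° = 1.58 sin θ_r → sin θ_r = 0.339, cos θ_r = 0.941.
Minimum nonzero at m = 1: t = λ / (2 n cos θ_r) = 663 / (2 × 1.58 × 0.941) = 223 nm.

223 nm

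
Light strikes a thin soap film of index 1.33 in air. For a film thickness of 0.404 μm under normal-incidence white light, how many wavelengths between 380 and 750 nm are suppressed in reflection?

1

Top surface (1.0 → 1.33): reflection off a higher-index medium gives a half-wave phase shift.
At the lower boundary (n = 1.33 to n = 1.0) the reflected ray undergoes no phase shift.
Net: one phase inversion between the two reflected rays.
With one net inversion, destructive interference in reflection requires 2 n t = m λ.
λ = 2 n t / m = 1075 / m nm.
m=1: 1075 nm (IR); m=2: 537 nm (visible); m=3: 358 nm (UV).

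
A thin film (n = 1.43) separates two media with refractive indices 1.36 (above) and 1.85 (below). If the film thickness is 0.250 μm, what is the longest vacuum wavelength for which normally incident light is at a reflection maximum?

715 nm

At the upper boundary (n = 1.36 to n = 1.43) the reflected ray undergoes a half-wave phase shift.
Ray reflecting at the bottom interface goes from n = 1.43 toward n = 1.85: a half-wave phase shift.
Zero or two π shifts → no net half-wave offset.
With no net inversion, constructive interference in reflection requires 2 n t = m λ.
λ = 2 n t / m. The longest wavelength is m = 1: λ = 2 × 1.43 × 250 / 1.00 = 715 nm.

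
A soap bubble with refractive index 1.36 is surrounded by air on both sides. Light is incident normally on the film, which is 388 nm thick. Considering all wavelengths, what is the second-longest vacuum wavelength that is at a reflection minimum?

Top surface (1.0 → 1.36): reflection off a higher-index medium gives a half-wave phase shift.
Bottom surface (1.36 → 1.0): reflection off a lower-index medium gives no phase shift.
Exactly one π shift → a net half-wave offset.
So the condition for destructive reflection is 2 n t = m λ.
λ = 2 n t / m. The second-longest wavelength is m = 2: λ = 2 × 1.36 × 388 / 2.00 = 528 nm.

528 nm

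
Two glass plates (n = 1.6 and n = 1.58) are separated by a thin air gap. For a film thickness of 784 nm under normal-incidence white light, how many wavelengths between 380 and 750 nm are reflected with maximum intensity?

2

At the upper boundary (n = 1.6 to n = 1.0) the reflected ray undergoes no phase shift.
At the lower boundary (n = 1.0 to n = 1.58) the reflected ray undergoes a half-wave phase shift.
The two reflections differ by half a wavelength.
So the condition for constructive reflection is 2 n t = (m + ½) λ.
λ = 2 n t / (m + ½) = 1568 / (m + ½) nm.
m=1: 1045 nm (IR); m=2: 627 nm (visible); m=3: 448 nm (visible); m=4: 348 nm (UV).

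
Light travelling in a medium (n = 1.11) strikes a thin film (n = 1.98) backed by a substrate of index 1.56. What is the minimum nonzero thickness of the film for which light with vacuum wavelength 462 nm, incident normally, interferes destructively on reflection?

Top surface (1.11 → 1.98): reflection off a higher-index medium gives a half-wave phase shift.
At the lower boundary (n = 1.98 to n = 1.56) the reflected ray undergoes no phase shift.
Exactly one π shift → a net half-wave offset.
For weak reflection here: 2 n t = m λ.
Minimum nonzero at m = 1: t = λ / (2 n) = 462 / (2 × 1.98) = 117 nm.

117 nm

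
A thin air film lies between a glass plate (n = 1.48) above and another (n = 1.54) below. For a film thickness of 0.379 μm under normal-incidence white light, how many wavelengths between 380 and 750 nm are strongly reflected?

1

Ray reflecting at the top interface goes from n = 1.48 toward n = 1.0: no phase shift.
Ray reflecting at the bottom interface goes from n = 1.0 toward n = 1.54: a half-wave phase shift.
Exactly one π shift → a net half-wave offset.
With one net inversion, constructive interference in reflection requires 2 n t = (m + ½) λ.
λ = 2 n t / (m + ½) = 758 / (m + ½) nm.
m=0: 1516 nm (IR); m=1: 505 nm (visible); m=2: 303 nm (UV).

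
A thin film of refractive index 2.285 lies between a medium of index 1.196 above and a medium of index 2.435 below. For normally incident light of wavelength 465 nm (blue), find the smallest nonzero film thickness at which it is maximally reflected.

At the upper boundary (n = 1.196 to n = 2.285) the reflected ray undergoes a half-wave phase shift.
Bottom surface (2.285 → 2.435): reflection off a higher-index medium gives a half-wave phase shift.
Zero or two π shifts → no net half-wave offset.
So the condition for constructive reflection is 2 n t = m λ.
Minimum nonzero at m = 1: t = λ / (2 n) = 465 / (2 × 2.285) = 102 nm.

102 nm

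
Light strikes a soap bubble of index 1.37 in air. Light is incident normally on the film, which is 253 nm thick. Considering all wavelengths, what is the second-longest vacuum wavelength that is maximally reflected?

Top surface (1.0 → 1.37): reflection off a higher-index medium gives a half-wave phase shift.
At the lower boundary (n = 1.37 to n = 1.0) the reflected ray undergoes no phase shift.
The two reflections differ by half a wavelength.
For bright reflection here: 2 n t = (m + ½) λ.
λ = 2 n t / (m + ½). The second-longest wavelength is m = 1: λ = 2 × 1.37 × 253 / 1.50 = 462 nm.

462 nm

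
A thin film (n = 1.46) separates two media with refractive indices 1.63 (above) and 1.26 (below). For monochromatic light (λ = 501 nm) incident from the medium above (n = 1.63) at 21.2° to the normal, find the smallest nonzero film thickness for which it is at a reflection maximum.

Ray reflecting at the top interface goes from n = 1.63 toward n = 1.46: no phase shift.
At the lower boundary (n = 1.46 to n = 1.26) the reflected ray undergoes no phase shift.
Net: no relative phase inversion (both shifts match).
So the condition for constructive reflection is 2 n t cos θ_r = m λ.
Snell's law: 1.63 sin 21.2° = 1.46 sin θ_r → sin θ_r = 0.404, cos θ_r = 0.915.
Minimum nonzero at m = 1: t = λ / (2 n cos θ_r) = 501 / (2 × 1.46 × 0.915) = 188 nm.

188 nm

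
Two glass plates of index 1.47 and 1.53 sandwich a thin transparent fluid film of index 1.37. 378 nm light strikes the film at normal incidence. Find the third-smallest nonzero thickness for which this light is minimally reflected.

414 nm

At the upper boundary (n = 1.47 to n = 1.37) the reflected ray undergoes no phase shift.
At the lower boundary (n = 1.37 to n = 1.53) the reflected ray undergoes a half-wave phase shift.
The two reflections differ by half a wavelength.
So the condition for destructive reflection is 2 n t = m λ.
The third-smallest nonzero thickness corresponds to m = 3: t = m λ / (2 n) = 3.00 × 378 / (2 × 1.37) = 414 nm.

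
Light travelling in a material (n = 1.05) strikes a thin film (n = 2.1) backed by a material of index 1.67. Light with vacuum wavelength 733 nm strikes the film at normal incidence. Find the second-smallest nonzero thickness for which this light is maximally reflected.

262 nm

Ray reflecting at the top interface goes from n = 1.05 toward n = 2.1: a half-wave phase shift.
Bottom surface (2.1 → 1.67): reflection off a lower-index medium gives no phase shift.
Exactly one π shift → a net half-wave offset.
With one net inversion, constructive interference in reflection requires 2 n t = (m + ½) λ.
The second-smallest nonzero thickness corresponds to m = 1: t = (m + ½) λ / (2 n) = 1.50 × 733 / (2 × 2.1) = 262 nm.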